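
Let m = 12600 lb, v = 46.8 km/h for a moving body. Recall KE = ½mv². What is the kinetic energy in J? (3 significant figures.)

KE is given directly by: KE = ½mv².
m = 12600 lb = 5715 kg; v = 46.8 km/h = 13.00 m/s.
KE = 4.829×10^5 J

4.83×10^5 J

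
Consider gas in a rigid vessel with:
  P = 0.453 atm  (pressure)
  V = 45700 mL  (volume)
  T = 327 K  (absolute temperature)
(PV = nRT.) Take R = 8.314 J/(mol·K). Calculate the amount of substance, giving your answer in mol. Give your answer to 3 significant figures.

0.772 mol

Rearranging: n = PV/(RT).
P = 0.453 atm = 45900 Pa; V = 45700 mL = 0.04570 m³; T = 327 K; R = 8.314 J/(mol·K).
n = 0.7716 mol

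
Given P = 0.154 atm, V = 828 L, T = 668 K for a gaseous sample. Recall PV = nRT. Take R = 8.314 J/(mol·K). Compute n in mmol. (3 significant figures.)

2330 mmol

From the ideal-gas law: n = PV/(RT).
P = 0.154 atm = 15604 Pa; V = 828 L = 0.8280 m³; T = 668 K; R = 8.314 J/(mol·K).
n = 2.326 mol
2.326 mol × (1 mmol / 0.001000 mol) = 2326 mmol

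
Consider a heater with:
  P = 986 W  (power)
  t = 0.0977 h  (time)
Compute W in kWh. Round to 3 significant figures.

Solving P = W/t for W: W = P·t.
P = 986 W; t = 0.0977 h = 351.7 s.
W = 3.468×10^5 J  (the unit combination reduces to kg·m²/s² = J)
3.468×10^5 J × (1 kWh / 3.600×10^6 J) = 0.09633 kWh

0.0963 kWh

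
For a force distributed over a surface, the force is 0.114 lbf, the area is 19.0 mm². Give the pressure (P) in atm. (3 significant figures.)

0.263 atm

P is given directly by: P = F/A.
F = 0.114 lbf = 0.5071 N; A = 19.0 mm² = 1.900×10^-5 m².
P = 26689 Pa
26689 Pa × (1 atm / 1.013×10^5 Pa) = 0.2634 atm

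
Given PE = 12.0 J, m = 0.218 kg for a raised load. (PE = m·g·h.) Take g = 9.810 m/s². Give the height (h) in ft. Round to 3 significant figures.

18.4 ft

Solving PE = m·g·h for h: h = PE/(m·g).
PE = 12.0 J; m = 0.218 kg; g = 9.810 m/s².
h = 5.611 m
5.611 m × (1 ft / 0.3048 m) = 18.41 ft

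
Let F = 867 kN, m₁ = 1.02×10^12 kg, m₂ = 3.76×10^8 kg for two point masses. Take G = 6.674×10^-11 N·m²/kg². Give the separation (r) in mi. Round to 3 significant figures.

0.107 mi

Rearranging F = G·m₁·m₂/r² for r: r = √(G·m₁m₂/F).
F = 867 kN = 8.670×10^5 N; m₁ = 1.02×10^12 kg; m₂ = 3.76×10^8 kg; G = 6.674×10^-11 N·m²/kg².
r = 171.8 m
171.8 m × (1 mi / 1609 m) = 0.1068 mi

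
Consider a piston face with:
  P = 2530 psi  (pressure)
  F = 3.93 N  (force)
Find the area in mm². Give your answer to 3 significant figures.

Solving P = F/A for A: A = F/P.
P = 2530 psi = 1.744×10^7 Pa; F = 3.93 N.
A = 2.253×10^-7 m²
2.253×10^-7 m² × (1 mm² / 1.000×10^-6 m²) = 0.2253 mm²

0.225 mm²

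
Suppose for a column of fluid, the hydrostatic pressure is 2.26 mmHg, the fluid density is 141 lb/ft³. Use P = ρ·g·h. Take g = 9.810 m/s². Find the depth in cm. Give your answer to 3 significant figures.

1.36 cm

Rearranging: h = P/(ρ·g).
P = 2.26 mmHg = 301.3 Pa; ρ = 141 lb/ft³ = 2259 kg/m³; g = 9.810 m/s².
h = 0.01360 m
0.01360 m × (1 cm / 0.01000 m) = 1.360 cm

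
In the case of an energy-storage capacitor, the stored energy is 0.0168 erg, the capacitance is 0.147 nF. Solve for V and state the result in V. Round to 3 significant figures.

4.78 V

Solving E = ½C·V² for V: V = √(2E/C).
E = 0.0168 erg = 1.680×10^-9 J; C = 0.147 nF = 1.470×10^-10 F.
V = 4.781 V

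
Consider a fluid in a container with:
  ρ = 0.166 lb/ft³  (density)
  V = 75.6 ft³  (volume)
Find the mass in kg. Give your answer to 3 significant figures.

Rearranging: m = ρV.
ρ = 0.166 lb/ft³ = 2.659 kg/m³; V = 75.6 ft³ = 2.141 m³.
m = 5.692 kg

5.69 kg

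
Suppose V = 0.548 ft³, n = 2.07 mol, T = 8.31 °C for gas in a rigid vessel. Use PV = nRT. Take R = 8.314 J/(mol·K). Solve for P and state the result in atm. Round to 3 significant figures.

P is given directly by: P = nRT/V.
V = 0.548 ft³ = 0.01552 m³; n = 2.07 mol; T = 8.31 °C = 281.5 K; R = 8.314 J/(mol·K).
P = 3.122×10^5 Pa  (the unit combination reduces to kg/(m·s²) = Pa)
3.122×10^5 Pa × (1 atm / 1.013×10^5 Pa) = 3.081 atm

3.08 atm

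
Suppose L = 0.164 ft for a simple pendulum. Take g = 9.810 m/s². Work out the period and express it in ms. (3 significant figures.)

449 ms

Directly: T = 2π√(L/g).
L = 0.164 ft = 0.04999 m; g = 9.810 m/s².
T = 0.4485 s
0.4485 s × (1 ms / 0.001000 s) = 448.5 ms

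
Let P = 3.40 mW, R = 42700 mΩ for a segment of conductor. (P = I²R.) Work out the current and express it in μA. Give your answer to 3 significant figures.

Rearranging: I = √(P/R).
P = 3.40 mW = 0.003400 W; R = 42700 mΩ = 42.70 Ω.
I = 0.008923 A
0.008923 A × (1 μA / 1.000×10^-6 A) = 8923 μA

8920 μA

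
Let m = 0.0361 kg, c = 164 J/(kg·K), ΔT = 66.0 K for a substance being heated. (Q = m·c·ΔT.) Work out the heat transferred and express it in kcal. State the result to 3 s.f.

Directly: Q = mcΔT.
m = 0.0361 kg; c = 164 J/(kg·K); ΔT = 66.0 K.
Q = 390.7 J  (the unit combination reduces to kg·m²/s² = J)
390.7 J × (1 kcal / 4184 J) = 0.09339 kcal

0.0934 kcal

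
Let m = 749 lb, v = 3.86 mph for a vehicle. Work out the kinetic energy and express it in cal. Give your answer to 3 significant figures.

Directly: KE = ½mv².
m = 749 lb = 339.7 kg; v = 3.86 mph = 1.726 m/s.
KE = 505.8 J  (the unit combination reduces to kg·m²/s² = J)
505.8 J × (1 cal / 4.184 J) = 120.9 cal

121 cal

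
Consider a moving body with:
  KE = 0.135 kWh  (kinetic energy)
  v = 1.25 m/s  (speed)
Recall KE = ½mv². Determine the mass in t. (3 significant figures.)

Rearranging KE = ½mv² for m: m = 2·KE/v².
KE = 0.135 kWh = 4.860×10^5 J; v = 1.25 m/s.
m = 6.221×10^5 kg
6.221×10^5 kg × (1 t / 1000 kg) = 622.1 t

622 t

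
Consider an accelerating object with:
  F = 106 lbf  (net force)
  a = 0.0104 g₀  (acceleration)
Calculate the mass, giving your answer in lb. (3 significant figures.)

Solving F = m·a for m: m = F/a.
F = 106 lbf = 471.5 N; a = 0.0104 g₀ = 0.1020 m/s².
m = 4623 kg
4623 kg × (1 lb / 0.4536 kg) = 10192 lb

10200 lb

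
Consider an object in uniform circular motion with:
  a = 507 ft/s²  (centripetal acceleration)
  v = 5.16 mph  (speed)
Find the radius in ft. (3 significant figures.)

Solving a = v²/r for r: r = v²/a.
a = 507 ft/s² = 154.5 m/s²; v = 5.16 mph = 2.307 m/s.
r = 0.03443 m
0.03443 m × (1 ft / 0.3048 m) = 0.1130 ft

0.113 ft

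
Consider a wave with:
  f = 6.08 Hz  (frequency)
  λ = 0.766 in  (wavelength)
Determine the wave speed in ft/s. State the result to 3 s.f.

v is given directly by: v = fλ.
f = 6.08 Hz; λ = 0.766 in = 0.01946 m.
v = 0.1183 m/s
0.1183 m/s × (1 ft/s / 0.3048 m/s) = 0.3881 ft/s

0.388 ft/s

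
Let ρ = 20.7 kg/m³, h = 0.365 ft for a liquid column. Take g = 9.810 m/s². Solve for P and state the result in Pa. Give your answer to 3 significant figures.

22.6 Pa

P is given directly by: P = ρgh.
ρ = 20.7 kg/m³; h = 0.365 ft = 0.1113 m; g = 9.810 m/s².
P = 22.59 Pa  (the unit combination reduces to kg/(m·s²) = Pa)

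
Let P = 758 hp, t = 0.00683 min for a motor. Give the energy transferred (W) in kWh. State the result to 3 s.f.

Rearranging P = W/t for W: W = P·t.
P = 758 hp = 5.652×10^5 W; t = 0.00683 min = 0.4098 s.
W = 2.316×10^5 J
2.316×10^5 J × (1 kWh / 3.600×10^6 J) = 0.06434 kWh

0.0643 kWh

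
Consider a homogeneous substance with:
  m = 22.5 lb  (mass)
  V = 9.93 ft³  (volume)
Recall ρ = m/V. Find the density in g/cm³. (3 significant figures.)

0.0363 g/cm³

ρ is given directly by: ρ = m/V.
m = 22.5 lb = 10.21 kg; V = 9.93 ft³ = 0.2812 m³.
ρ = 36.30 kg/m³
36.30 kg/m³ × (1 g/cm³ / 1000 kg/m³) = 0.03630 g/cm³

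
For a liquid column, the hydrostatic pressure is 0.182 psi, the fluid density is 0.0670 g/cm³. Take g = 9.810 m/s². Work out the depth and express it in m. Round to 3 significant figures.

1.91 m

Rearranging P = ρ·g·h for h: h = P/(ρ·g).
P = 0.182 psi = 1255 Pa; ρ = 0.0670 g/cm³ = 67.00 kg/m³; g = 9.810 m/s².
h = 1.909 m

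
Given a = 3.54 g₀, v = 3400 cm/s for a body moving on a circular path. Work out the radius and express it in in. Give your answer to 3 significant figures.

Solving a = v²/r for r: r = v²/a.
a = 3.54 g₀ = 34.72 m/s²; v = 3400 cm/s = 34.00 m/s.
r = 33.30 m
33.30 m × (1 in / 0.02540 m) = 1311 in

1310 in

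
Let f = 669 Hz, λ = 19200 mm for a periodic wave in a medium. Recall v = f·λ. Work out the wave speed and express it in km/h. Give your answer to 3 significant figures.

v is given directly by: v = fλ.
f = 669 Hz; λ = 19200 mm = 19.20 m.
v = 12845 m/s
12845 m/s × (1 km/h / 0.2778 m/s) = 46241 km/h

46200 km/h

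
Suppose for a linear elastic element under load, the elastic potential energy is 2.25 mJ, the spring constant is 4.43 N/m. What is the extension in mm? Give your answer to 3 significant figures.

Rearranging U = ½k·x² for x: x = √(2U/k).
U = 2.25 mJ = 0.002250 J; k = 4.43 N/m.
x = 0.03187 m
0.03187 m × (1 mm / 0.001000 m) = 31.87 mm

31.9 mm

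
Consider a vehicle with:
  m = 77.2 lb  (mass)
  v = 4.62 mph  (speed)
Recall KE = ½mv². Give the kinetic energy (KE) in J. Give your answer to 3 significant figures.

74.7 J

KE is given directly by: KE = ½mv².
m = 77.2 lb = 35.02 kg; v = 4.62 mph = 2.065 m/s.
KE = 74.68 J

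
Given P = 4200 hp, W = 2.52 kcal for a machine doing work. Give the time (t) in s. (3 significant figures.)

0.00337 s

Solving P = W/t for t: t = W/P.
P = 4200 hp = 3.132×10^6 W; W = 2.52 kcal = 10544 J.
t = 0.003367 s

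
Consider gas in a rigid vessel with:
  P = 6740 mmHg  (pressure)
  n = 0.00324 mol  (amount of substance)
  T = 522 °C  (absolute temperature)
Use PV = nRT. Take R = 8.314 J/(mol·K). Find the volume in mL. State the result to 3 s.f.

23.8 mL

Solving PV = nRT for V: V = nRT/P.
P = 6740 mmHg = 8.986×10^5 Pa; n = 0.00324 mol; T = 522 °C = 795.1 K; R = 8.314 J/(mol·K).
V = 2.384×10^-5 m³
2.384×10^-5 m³ × (1 mL / 1.000×10^-6 m³) = 23.84 mL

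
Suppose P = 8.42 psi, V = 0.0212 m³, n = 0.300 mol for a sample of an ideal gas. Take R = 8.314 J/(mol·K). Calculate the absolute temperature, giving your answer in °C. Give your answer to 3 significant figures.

Solving PV = nRT for T: T = PV/(nR).
P = 8.42 psi = 58054 Pa; V = 0.0212 m³; n = 0.300 mol; R = 8.314 J/(mol·K).
T = 493.4 K
493.4 K − 273.15 = 220.3 °C

220 °C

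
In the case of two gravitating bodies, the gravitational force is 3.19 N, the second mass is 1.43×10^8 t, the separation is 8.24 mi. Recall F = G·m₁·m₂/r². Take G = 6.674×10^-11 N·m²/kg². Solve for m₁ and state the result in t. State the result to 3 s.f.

Solving F = G·m₁·m₂/r² for m₁: m₁ = F·r²/(G·m₂).
F = 3.19 N; m₂ = 1.43×10^8 t = 1.430×10^11 kg; r = 8.24 mi = 13261 m; G = 6.674×10^-11 N·m²/kg².
m₁ = 5.878×10^7 kg
5.878×10^7 kg × (1 t / 1000 kg) = 58779 t

58800 t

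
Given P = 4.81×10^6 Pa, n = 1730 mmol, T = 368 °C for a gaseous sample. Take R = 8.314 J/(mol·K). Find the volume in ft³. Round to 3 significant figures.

From the ideal-gas law: V = nRT/P.
P = 4.81×10^6 Pa; n = 1730 mmol = 1.730 mol; T = 368 °C = 641.1 K; R = 8.314 J/(mol·K).
V = 0.001917 m³
0.001917 m³ × (1 ft³ / 0.02832 m³) = 0.06771 ft³

0.0677 ft³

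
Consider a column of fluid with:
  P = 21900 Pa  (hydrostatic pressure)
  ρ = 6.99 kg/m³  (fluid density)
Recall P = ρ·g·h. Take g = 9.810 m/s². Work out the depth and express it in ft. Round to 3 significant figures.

1050 ft

Rearranging P = ρ·g·h for h: h = P/(ρ·g).
P = 21900 Pa; ρ = 6.99 kg/m³; g = 9.810 m/s².
h = 319.4 m
319.4 m × (1 ft / 0.3048 m) = 1048 ft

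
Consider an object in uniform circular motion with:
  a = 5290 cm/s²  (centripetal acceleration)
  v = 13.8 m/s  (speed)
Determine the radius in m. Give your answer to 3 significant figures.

Rearranging a = v²/r for r: r = v²/a.
a = 5290 cm/s² = 52.90 m/s²; v = 13.8 m/s.
r = 3.600 m

3.60 m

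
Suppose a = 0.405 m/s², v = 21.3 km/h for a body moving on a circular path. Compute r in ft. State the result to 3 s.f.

Solving a = v²/r for r: r = v²/a.
a = 0.405 m/s²; v = 21.3 km/h = 5.917 m/s.
r = 86.44 m
86.44 m × (1 ft / 0.3048 m) = 283.6 ft

284 ft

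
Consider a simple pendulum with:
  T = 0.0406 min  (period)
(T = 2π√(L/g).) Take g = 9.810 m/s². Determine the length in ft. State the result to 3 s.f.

4.84 ft

Rearranging: L = g·(T/2π)².
T = 0.0406 min = 2.436 s; g = 9.810 m/s².
L = 1.475 m
1.475 m × (1 ft / 0.3048 m) = 4.838 ft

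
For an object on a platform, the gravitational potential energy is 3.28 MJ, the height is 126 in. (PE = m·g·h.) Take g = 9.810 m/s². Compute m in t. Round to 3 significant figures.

Solving PE = m·g·h for m: m = PE/(g·h).
PE = 3.28 MJ = 3.280×10^6 J; h = 126 in = 3.200 m; g = 9.810 m/s².
m = 1.045×10^5 kg
1.045×10^5 kg × (1 t / 1000 kg) = 104.5 t

104 t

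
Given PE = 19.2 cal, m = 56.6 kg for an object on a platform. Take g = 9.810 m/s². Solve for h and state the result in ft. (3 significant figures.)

Rearranging: h = PE/(m·g).
PE = 19.2 cal = 80.33 J; m = 56.6 kg; g = 9.810 m/s².
h = 0.1447 m
0.1447 m × (1 ft / 0.3048 m) = 0.4747 ft

0.475 ft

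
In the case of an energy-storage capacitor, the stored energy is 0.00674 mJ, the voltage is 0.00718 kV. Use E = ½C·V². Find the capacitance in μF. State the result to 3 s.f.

Rearranging: C = 2E/V².
E = 0.00674 mJ = 6.740×10^-6 J; V = 0.00718 kV = 7.180 V.
C = 2.615×10^-7 F
2.615×10^-7 F × (1 μF / 1.000×10^-6 F) = 0.2615 μF

0.261 μF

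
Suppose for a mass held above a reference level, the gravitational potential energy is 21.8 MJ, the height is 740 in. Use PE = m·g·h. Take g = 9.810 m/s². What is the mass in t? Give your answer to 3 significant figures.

Rearranging PE = m·g·h for m: m = PE/(g·h).
PE = 21.8 MJ = 2.180×10^7 J; h = 740 in = 18.80 m; g = 9.810 m/s².
m = 1.182×10^5 kg
1.182×10^5 kg × (1 t / 1000 kg) = 118.2 t

118 t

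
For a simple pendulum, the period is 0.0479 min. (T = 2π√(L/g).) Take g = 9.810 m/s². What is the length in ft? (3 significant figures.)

Solving T = 2π√(L/g) for L: L = g·(T/2π)².
T = 0.0479 min = 2.874 s; g = 9.810 m/s².
L = 2.052 m
2.052 m × (1 ft / 0.3048 m) = 6.734 ft

6.73 ft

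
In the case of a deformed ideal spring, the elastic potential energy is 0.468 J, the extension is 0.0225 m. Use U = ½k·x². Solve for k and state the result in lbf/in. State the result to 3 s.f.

Solving U = ½k·x² for k: k = 2U/x².
U = 0.468 J; x = 0.0225 m.
k = 1849 N/m
1849 N/m × (1 lbf/in / 175.1 N/m) = 10.56 lbf/in

10.6 lbf/in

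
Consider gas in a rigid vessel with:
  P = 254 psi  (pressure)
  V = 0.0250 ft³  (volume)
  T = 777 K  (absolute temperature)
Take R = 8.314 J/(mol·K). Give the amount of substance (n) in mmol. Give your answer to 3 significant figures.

From the ideal-gas law: n = PV/(RT).
P = 254 psi = 1.751×10^6 Pa; V = 0.0250 ft³ = 7.079×10^-4 m³; T = 777 K; R = 8.314 J/(mol·K).
n = 0.1919 mol
0.1919 mol × (1 mmol / 0.001000 mol) = 191.9 mmol

192 mmol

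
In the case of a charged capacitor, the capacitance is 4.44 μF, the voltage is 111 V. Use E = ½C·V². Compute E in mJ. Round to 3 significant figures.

27.4 mJ

E is given directly by: E = ½CV².
C = 4.44 μF = 4.440×10^-6 F; V = 111 V.
E = 0.02735 J
0.02735 J × (1 mJ / 0.001000 J) = 27.35 mJ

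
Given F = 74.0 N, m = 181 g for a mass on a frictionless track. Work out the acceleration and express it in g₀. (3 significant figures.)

From Newton's second law: a = F/m.
F = 74.0 N; m = 181 g = 0.1810 kg.
a = 408.8 m/s²
408.8 m/s² × (1 g₀ / 9.807 m/s²) = 41.69 g₀

41.7 g₀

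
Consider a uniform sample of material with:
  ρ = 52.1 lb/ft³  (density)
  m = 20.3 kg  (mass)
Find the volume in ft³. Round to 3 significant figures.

0.859 ft³

Rearranging ρ = m/V for V: V = m/ρ.
ρ = 52.1 lb/ft³ = 834.6 kg/m³; m = 20.3 kg.
V = 0.02432 m³
0.02432 m³ × (1 ft³ / 0.02832 m³) = 0.8590 ft³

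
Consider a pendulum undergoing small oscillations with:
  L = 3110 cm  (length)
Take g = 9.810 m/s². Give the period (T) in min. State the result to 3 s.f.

Directly: T = 2π√(L/g).
L = 3110 cm = 31.10 m; g = 9.810 m/s².
T = 11.19 s
11.19 s × (1 min / 60.00 s) = 0.1865 min

0.186 min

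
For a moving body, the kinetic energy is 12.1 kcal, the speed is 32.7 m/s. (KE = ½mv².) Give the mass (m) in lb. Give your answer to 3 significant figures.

209 lb

Rearranging KE = ½mv² for m: m = 2·KE/v².
KE = 12.1 kcal = 50626 J; v = 32.7 m/s.
m = 94.69 kg
94.69 kg × (1 lb / 0.4536 kg) = 208.8 lb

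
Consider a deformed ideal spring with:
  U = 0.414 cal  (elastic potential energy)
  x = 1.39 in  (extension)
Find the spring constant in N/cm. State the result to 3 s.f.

27.8 N/cm

Solving U = ½k·x² for k: k = 2U/x².
U = 0.414 cal = 1.732 J; x = 1.39 in = 0.03531 m.
k = 2779 N/m
2779 N/m × (1 N/cm / 100.0 N/m) = 27.79 N/cm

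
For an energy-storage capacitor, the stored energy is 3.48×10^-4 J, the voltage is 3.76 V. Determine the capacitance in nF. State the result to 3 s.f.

49200 nF

Rearranging: C = 2E/V².
E = 3.48×10^-4 J; V = 3.76 V.
C = 4.923×10^-5 F
4.923×10^-5 F × (1 nF / 1.000×10^-9 F) = 49230 nF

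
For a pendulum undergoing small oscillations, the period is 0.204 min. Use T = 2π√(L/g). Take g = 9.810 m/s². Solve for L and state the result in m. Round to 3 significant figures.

37.2 m

Rearranging T = 2π√(L/g) for L: L = g·(T/2π)².
T = 0.204 min = 12.24 s; g = 9.810 m/s².
L = 37.23 m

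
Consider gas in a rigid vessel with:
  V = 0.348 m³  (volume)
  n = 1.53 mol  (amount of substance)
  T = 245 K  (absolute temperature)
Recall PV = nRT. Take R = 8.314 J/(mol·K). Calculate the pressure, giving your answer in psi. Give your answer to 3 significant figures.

1.30 psi

Directly: P = nRT/V.
V = 0.348 m³; n = 1.53 mol; T = 245 K; R = 8.314 J/(mol·K).
P = 8955 Pa
8955 Pa × (1 psi / 6895 Pa) = 1.299 psi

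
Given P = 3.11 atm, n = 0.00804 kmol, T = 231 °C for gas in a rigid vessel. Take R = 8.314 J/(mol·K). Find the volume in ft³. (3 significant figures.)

Solving PV = nRT for V: V = nRT/P.
P = 3.11 atm = 3.151×10^5 Pa; n = 0.00804 kmol = 8.040 mol; T = 231 °C = 504.1 K; R = 8.314 J/(mol·K).
V = 0.1069 m³
0.1069 m³ × (1 ft³ / 0.02832 m³) = 3.777 ft³

3.78 ft³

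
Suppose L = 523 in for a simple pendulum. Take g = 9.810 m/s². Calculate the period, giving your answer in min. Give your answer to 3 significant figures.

0.122 min

Directly: T = 2π√(L/g).
L = 523 in = 13.28 m; g = 9.810 m/s².
T = 7.312 s
7.312 s × (1 min / 60.00 s) = 0.1219 min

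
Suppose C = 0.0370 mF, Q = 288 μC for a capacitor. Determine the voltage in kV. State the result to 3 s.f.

0.00778 kV

Rearranging: V = Q/C.
C = 0.0370 mF = 3.700×10^-5 F; Q = 288 μC = 2.880×10^-4 C.
V = 7.784 V
7.784 V × (1 kV / 1000 V) = 0.007784 kV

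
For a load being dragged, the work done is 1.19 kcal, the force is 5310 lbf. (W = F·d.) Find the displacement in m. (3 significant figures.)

0.211 m

Rearranging W = F·d for d: d = W/F.
W = 1.19 kcal = 4979 J; F = 5310 lbf = 23620 N.
d = 0.2108 m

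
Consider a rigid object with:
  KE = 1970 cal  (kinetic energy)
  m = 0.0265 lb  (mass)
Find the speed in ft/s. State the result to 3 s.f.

Rearranging KE = ½mv² for v: v = √(2·KE/m).
KE = 1970 cal = 8242 J; m = 0.0265 lb = 0.01202 kg.
v = 1171 m/s
1171 m/s × (1 ft/s / 0.3048 m/s) = 3842 ft/s

3840 ft/s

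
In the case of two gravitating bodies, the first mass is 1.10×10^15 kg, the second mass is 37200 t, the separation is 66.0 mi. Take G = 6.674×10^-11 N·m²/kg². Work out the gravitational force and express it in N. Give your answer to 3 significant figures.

From Newton's law of gravitation: F = Gm₁m₂/r².
m₁ = 1.10×10^15 kg; m₂ = 37200 t = 3.720×10^7 kg; r = 66.0 mi = 1.062×10^5 m; G = 6.674×10^-11 N·m²/kg².
F = 242.1 N

242 N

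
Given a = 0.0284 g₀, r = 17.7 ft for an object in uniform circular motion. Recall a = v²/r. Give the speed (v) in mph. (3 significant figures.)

2.74 mph

Solving a = v²/r for v: v = √(a·r).
a = 0.0284 g₀ = 0.2785 m/s²; r = 17.7 ft = 5.395 m.
v = 1.226 m/s
1.226 m/s × (1 mph / 0.4470 m/s) = 2.742 mph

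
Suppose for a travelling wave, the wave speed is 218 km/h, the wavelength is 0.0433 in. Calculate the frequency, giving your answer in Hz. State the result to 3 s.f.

Rearranging: f = v/λ.
v = 218 km/h = 60.56 m/s; λ = 0.0433 in = 0.001100 m.
f = 55060 Hz

55100 Hz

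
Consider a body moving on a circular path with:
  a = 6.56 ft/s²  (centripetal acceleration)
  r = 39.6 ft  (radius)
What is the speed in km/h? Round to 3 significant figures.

Rearranging a = v²/r for v: v = √(a·r).
a = 6.56 ft/s² = 1.999 m/s²; r = 39.6 ft = 12.07 m.
v = 4.913 m/s
4.913 m/s × (1 km/h / 0.2778 m/s) = 17.69 km/h

17.7 km/h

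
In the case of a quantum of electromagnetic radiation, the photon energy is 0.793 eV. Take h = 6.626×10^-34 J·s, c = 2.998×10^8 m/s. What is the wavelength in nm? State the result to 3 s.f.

1560 nm

Rearranging: λ = hc/E.
E = 0.793 eV = 1.271×10^-19 J; h = 6.626×10^-34 J·s; c = 2.998×10^8 m/s.
λ = 1.564×10^-6 m
1.564×10^-6 m × (1 nm / 1.000×10^-9 m) = 1564 nm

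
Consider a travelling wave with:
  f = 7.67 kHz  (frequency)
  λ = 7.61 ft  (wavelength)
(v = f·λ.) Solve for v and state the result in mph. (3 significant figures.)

39800 mph

Directly: v = fλ.
f = 7.67 kHz = 7670 Hz; λ = 7.61 ft = 2.320 m.
v = 17791 m/s
17791 m/s × (1 mph / 0.4470 m/s) = 39797 mph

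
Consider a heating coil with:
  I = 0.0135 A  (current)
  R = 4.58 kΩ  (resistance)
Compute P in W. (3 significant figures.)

0.835 W

Directly: P = I²R.
I = 0.0135 A; R = 4.58 kΩ = 4580 Ω.
P = 0.8347 W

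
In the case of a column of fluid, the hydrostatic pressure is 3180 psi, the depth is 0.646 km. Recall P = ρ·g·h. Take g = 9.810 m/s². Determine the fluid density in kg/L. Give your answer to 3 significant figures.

3.46 kg/L

Rearranging P = ρ·g·h for ρ: ρ = P/(g·h).
P = 3180 psi = 2.193×10^7 Pa; h = 0.646 km = 646.0 m; g = 9.810 m/s².
ρ = 3460 kg/m³
3460 kg/m³ × (1 kg/L / 1000 kg/m³) = 3.460 kg/L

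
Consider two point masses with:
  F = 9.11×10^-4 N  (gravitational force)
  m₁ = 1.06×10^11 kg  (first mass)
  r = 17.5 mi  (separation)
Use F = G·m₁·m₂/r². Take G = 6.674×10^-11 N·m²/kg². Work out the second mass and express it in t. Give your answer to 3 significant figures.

102 t

From Newton's law of gravitation: m₂ = F·r²/(G·m₁).
F = 9.11×10^-4 N; m₁ = 1.06×10^11 kg; r = 17.5 mi = 28164 m; G = 6.674×10^-11 N·m²/kg².
m₂ = 1.021×10^5 kg
1.021×10^5 kg × (1 t / 1000 kg) = 102.1 t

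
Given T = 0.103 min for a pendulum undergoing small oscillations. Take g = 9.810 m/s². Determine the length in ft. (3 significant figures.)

Rearranging T = 2π√(L/g) for L: L = g·(T/2π)².
T = 0.103 min = 6.180 s; g = 9.810 m/s².
L = 9.490 m
9.490 m × (1 ft / 0.3048 m) = 31.14 ft

31.1 ft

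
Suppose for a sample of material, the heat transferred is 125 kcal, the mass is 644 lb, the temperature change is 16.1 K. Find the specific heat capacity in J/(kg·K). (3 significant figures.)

Solving Q = m·c·ΔT for c: c = Q/(m·ΔT).
Q = 125 kcal = 5.230×10^5 J; m = 644 lb = 292.1 kg; ΔT = 16.1 K.
c = 111.2 J/(kg·K)

111 J/(kg·K)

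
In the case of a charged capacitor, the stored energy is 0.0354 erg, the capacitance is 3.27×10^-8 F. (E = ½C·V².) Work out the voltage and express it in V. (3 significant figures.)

Solving E = ½C·V² for V: V = √(2E/C).
E = 0.0354 erg = 3.540×10^-9 J; C = 3.27×10^-8 F.
V = 0.4653 V

0.465 V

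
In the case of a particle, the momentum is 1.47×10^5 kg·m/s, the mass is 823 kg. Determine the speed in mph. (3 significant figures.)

Rearranging: v = p/m.
p = 1.47×10^5 kg·m/s; m = 823 kg.
v = 178.6 m/s
178.6 m/s × (1 mph / 0.4470 m/s) = 399.5 mph

400 mph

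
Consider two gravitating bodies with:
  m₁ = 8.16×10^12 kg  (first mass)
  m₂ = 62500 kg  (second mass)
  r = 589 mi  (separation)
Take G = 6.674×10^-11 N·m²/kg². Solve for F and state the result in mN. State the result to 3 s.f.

From Newton's law of gravitation: F = Gm₁m₂/r².
m₁ = 8.16×10^12 kg; m₂ = 62500 kg; r = 589 mi = 9.479×10^5 m; G = 6.674×10^-11 N·m²/kg².
F = 3.788×10^-5 N  (the unit combination reduces to kg·m/s² = N)
3.788×10^-5 N × (1 mN / 0.001000 N) = 0.03788 mN

0.0379 mN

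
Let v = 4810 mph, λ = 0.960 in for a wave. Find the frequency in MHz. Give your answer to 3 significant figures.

Rearranging: f = v/λ.
v = 4810 mph = 2150 m/s; λ = 0.960 in = 0.02438 m.
f = 88183 Hz
88183 Hz × (1 MHz / 1.000×10^6 Hz) = 0.08818 MHz

0.0882 MHz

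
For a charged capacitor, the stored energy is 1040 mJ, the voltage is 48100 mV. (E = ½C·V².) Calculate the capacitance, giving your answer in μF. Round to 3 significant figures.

Solving E = ½C·V² for C: C = 2E/V².
E = 1040 mJ = 1.040 J; V = 48100 mV = 48.10 V.
C = 8.990×10^-4 F
8.990×10^-4 F × (1 μF / 1.000×10^-6 F) = 899.0 μF

899 μF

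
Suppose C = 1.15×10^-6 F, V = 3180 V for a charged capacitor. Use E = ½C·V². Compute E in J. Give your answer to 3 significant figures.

E is given directly by: E = ½CV².
C = 1.15×10^-6 F; V = 3180 V.
E = 5.815 J  (the unit combination reduces to kg·m²/s² = J)

5.81 J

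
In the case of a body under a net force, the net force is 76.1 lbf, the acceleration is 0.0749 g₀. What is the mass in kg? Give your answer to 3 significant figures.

Rearranging F = m·a for m: m = F/a.
F = 76.1 lbf = 338.5 N; a = 0.0749 g₀ = 0.7345 m/s².
m = 460.9 kg

461 kg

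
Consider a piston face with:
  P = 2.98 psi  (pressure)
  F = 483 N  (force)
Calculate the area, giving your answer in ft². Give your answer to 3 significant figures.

0.253 ft²

Rearranging: A = F/P.
P = 2.98 psi = 20546 Pa; F = 483 N.
A = 0.02351 m²
0.02351 m² × (1 ft² / 0.09290 m²) = 0.2530 ft²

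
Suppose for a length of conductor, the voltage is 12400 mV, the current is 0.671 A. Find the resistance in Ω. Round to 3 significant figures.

18.5 Ω

From Ohm's law: R = V/I.
V = 12400 mV = 12.40 V; I = 0.671 A.
R = 18.48 Ω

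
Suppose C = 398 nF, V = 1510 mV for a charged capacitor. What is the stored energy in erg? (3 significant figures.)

4.54 erg

E is given directly by: E = ½CV².
C = 398 nF = 3.980×10^-7 F; V = 1510 mV = 1.510 V.
E = 4.537×10^-7 J  (the unit combination reduces to kg·m²/s² = J)
4.537×10^-7 J × (1 erg / 1.000×10^-7 J) = 4.537 erg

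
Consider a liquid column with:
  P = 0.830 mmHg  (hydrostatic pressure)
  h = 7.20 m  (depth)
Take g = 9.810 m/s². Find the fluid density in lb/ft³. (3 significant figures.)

0.0978 lb/ft³

Rearranging P = ρ·g·h for ρ: ρ = P/(g·h).
P = 0.830 mmHg = 110.7 Pa; h = 7.20 m; g = 9.810 m/s².
ρ = 1.567 kg/m³
1.567 kg/m³ × (1 lb/ft³ / 16.02 kg/m³) = 0.09780 lb/ft³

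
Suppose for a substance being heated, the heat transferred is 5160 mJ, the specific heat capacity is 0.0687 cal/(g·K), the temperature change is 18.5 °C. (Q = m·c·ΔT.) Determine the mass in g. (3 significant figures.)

0.970 g

Rearranging Q = m·c·ΔT for m: m = Q/(c·ΔT).
Q = 5160 mJ = 5.160 J; c = 0.0687 cal/(g·K) = 287.4 J/(kg·K); ΔT = 18.5 °C = 18.50 K.
m = 9.704×10^-4 kg
9.704×10^-4 kg × (1 g / 0.001000 kg) = 0.9704 g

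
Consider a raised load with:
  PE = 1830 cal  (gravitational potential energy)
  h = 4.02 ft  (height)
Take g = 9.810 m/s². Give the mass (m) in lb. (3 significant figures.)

1400 lb

Solving PE = m·g·h for m: m = PE/(g·h).
PE = 1830 cal = 7657 J; h = 4.02 ft = 1.225 m; g = 9.810 m/s².
m = 637.0 kg
637.0 kg × (1 lb / 0.4536 kg) = 1404 lb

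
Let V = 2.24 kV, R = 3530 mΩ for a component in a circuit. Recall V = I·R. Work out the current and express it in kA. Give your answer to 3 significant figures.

0.635 kA

From Ohm's law: I = V/R.
V = 2.24 kV = 2240 V; R = 3530 mΩ = 3.530 Ω.
I = 634.6 A
634.6 A × (1 kA / 1000 A) = 0.6346 kA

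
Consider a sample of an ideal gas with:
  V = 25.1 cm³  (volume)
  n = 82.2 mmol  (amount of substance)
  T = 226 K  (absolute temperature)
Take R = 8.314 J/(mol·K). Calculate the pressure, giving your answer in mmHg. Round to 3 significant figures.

46200 mmHg

P is given directly by: P = nRT/V.
V = 25.1 cm³ = 2.510×10^-5 m³; n = 82.2 mmol = 0.08220 mol; T = 226 K; R = 8.314 J/(mol·K).
P = 6.153×10^6 Pa
6.153×10^6 Pa × (1 mmHg / 133.3 Pa) = 46155 mmHg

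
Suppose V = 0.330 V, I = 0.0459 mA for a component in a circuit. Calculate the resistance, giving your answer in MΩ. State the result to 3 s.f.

0.00719 MΩ

Solving V = I·R for R: R = V/I.
V = 0.330 V; I = 0.0459 mA = 4.590×10^-5 A.
R = 7190 Ω
7190 Ω × (1 MΩ / 1.000×10^6 Ω) = 0.007190 MΩ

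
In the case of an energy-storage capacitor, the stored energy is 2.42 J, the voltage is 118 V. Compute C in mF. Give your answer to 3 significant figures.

0.348 mF

Solving E = ½C·V² for C: C = 2E/V².
E = 2.42 J; V = 118 V.
C = 3.476×10^-4 F
3.476×10^-4 F × (1 mF / 0.001000 F) = 0.3476 mF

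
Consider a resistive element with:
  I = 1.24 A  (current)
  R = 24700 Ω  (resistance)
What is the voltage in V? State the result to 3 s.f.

30600 V

From Ohm's law: V = IR.
I = 1.24 A; R = 24700 Ω.
V = 30628 V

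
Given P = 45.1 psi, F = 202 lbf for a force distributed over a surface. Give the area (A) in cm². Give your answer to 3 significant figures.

Solving P = F/A for A: A = F/P.
P = 45.1 psi = 3.110×10^5 Pa; F = 202 lbf = 898.5 N.
A = 0.002890 m²
0.002890 m² × (1 cm² / 1.000×10^-4 m²) = 28.90 cm²

28.9 cm²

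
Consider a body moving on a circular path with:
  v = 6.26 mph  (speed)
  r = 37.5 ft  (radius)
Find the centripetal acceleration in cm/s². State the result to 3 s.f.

a is given directly by: a = v²/r.
v = 6.26 mph = 2.798 m/s; r = 37.5 ft = 11.43 m.
a = 0.6852 m/s²
0.6852 m/s² × (1 cm/s² / 0.01000 m/s²) = 68.52 cm/s²

68.5 cm/s²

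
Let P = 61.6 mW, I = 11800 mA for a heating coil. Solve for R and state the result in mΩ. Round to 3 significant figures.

Rearranging P = I²R for R: R = P/I².
P = 61.6 mW = 0.06160 W; I = 11800 mA = 11.80 A.
R = 4.424×10^-4 Ω
4.424×10^-4 Ω × (1 mΩ / 0.001000 Ω) = 0.4424 mΩ

0.442 mΩ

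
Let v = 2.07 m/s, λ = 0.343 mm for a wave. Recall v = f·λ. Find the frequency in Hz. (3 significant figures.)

Rearranging v = f·λ for f: f = v/λ.
v = 2.07 m/s; λ = 0.343 mm = 3.430×10^-4 m.
f = 6035 Hz

6030 Hz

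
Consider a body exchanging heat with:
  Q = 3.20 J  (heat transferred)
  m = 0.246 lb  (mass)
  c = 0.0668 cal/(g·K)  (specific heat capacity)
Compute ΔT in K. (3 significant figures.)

Rearranging: ΔT = Q/(m·c).
Q = 3.20 J; m = 0.246 lb = 0.1116 kg; c = 0.0668 cal/(g·K) = 279.5 J/(kg·K).
ΔT = 0.1026 K

0.103 K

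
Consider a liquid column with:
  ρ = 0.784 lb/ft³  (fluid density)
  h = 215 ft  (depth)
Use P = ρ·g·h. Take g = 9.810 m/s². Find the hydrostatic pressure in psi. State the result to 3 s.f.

1.17 psi

P is given directly by: P = ρgh.
ρ = 0.784 lb/ft³ = 12.56 kg/m³; h = 215 ft = 65.53 m; g = 9.810 m/s².
P = 8073 Pa
8073 Pa × (1 psi / 6895 Pa) = 1.171 psi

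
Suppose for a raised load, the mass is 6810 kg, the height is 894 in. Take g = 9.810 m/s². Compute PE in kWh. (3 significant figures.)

Directly: PE = mgh.
m = 6810 kg; h = 894 in = 22.71 m; g = 9.810 m/s².
PE = 1.517×10^6 J
1.517×10^6 J × (1 kWh / 3.600×10^6 J) = 0.4214 kWh

0.421 kWh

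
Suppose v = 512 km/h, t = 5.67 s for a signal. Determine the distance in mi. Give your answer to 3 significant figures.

Rearranging: d = v·t.
v = 512 km/h = 142.2 m/s; t = 5.67 s.
d = 806.4 m
806.4 m × (1 mi / 1609 m) = 0.5011 mi

0.501 mi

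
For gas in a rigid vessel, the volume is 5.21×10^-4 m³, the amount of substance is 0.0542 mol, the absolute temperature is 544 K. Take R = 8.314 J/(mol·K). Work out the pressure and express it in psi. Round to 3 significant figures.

P is given directly by: P = nRT/V.
V = 5.21×10^-4 m³; n = 0.0542 mol; T = 544 K; R = 8.314 J/(mol·K).
P = 4.705×10^5 Pa  (the unit combination reduces to kg/(m·s²) = Pa)
4.705×10^5 Pa × (1 psi / 6895 Pa) = 68.24 psi

68.2 psi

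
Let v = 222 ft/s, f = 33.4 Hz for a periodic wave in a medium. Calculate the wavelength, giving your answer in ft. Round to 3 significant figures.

6.65 ft

Solving v = f·λ for λ: λ = v/f.
v = 222 ft/s = 67.67 m/s; f = 33.4 Hz.
λ = 2.026 m
2.026 m × (1 ft / 0.3048 m) = 6.647 ft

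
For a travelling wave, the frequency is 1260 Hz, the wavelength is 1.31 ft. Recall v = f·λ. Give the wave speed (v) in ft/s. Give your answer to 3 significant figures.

Directly: v = fλ.
f = 1260 Hz; λ = 1.31 ft = 0.3993 m.
v = 503.1 m/s
503.1 m/s × (1 ft/s / 0.3048 m/s) = 1651 ft/s

1650 ft/s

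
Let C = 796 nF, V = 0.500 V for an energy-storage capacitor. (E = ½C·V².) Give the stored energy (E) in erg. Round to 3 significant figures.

0.995 erg

Directly: E = ½CV².
C = 796 nF = 7.960×10^-7 F; V = 0.500 V.
E = 9.950×10^-8 J
9.950×10^-8 J × (1 erg / 1.000×10^-7 J) = 0.9950 erg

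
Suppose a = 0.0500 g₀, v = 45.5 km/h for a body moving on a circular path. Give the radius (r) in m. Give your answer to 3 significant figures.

326 m

Solving a = v²/r for r: r = v²/a.
a = 0.0500 g₀ = 0.4903 m/s²; v = 45.5 km/h = 12.64 m/s.
r = 325.8 m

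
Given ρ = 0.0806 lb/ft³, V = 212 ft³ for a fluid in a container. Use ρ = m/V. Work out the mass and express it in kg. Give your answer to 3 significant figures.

7.75 kg

Rearranging ρ = m/V for m: m = ρV.
ρ = 0.0806 lb/ft³ = 1.291 kg/m³; V = 212 ft³ = 6.003 m³.
m = 7.751 kg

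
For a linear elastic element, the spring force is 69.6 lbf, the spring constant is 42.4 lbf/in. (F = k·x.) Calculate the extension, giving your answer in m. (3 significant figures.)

0.0417 m

From Hooke's law: x = F/k.
F = 69.6 lbf = 309.6 N; k = 42.4 lbf/in = 7425 N/m.
x = 0.04169 m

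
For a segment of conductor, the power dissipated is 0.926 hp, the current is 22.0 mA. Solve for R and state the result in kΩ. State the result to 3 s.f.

1430 kΩ

Solving P = I²R for R: R = P/I².
P = 0.926 hp = 690.5 W; I = 22.0 mA = 0.02200 A.
R = 1.427×10^6 Ω
1.427×10^6 Ω × (1 kΩ / 1000 Ω) = 1427 kΩ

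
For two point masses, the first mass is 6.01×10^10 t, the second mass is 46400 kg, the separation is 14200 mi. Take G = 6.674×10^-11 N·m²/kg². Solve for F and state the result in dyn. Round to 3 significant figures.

0.0356 dyn

From Newton's law of gravitation: F = Gm₁m₂/r².
m₁ = 6.01×10^10 t = 6.010×10^13 kg; m₂ = 46400 kg; r = 14200 mi = 2.285×10^7 m; G = 6.674×10^-11 N·m²/kg².
F = 3.564×10^-7 N
3.564×10^-7 N × (1 dyn / 1.000×10^-5 N) = 0.03564 dyn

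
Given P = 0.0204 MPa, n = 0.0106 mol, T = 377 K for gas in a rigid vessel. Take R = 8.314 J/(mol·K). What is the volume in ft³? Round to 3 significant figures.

From the ideal-gas law: V = nRT/P.
P = 0.0204 MPa = 20400 Pa; n = 0.0106 mol; T = 377 K; R = 8.314 J/(mol·K).
V = 0.001629 m³
0.001629 m³ × (1 ft³ / 0.02832 m³) = 0.05752 ft³

0.0575 ft³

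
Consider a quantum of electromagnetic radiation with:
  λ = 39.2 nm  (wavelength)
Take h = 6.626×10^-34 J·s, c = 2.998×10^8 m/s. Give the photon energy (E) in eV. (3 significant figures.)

E is given directly by: E = hc/λ.
λ = 39.2 nm = 3.920×10^-8 m; h = 6.626×10^-34 J·s; c = 2.998×10^8 m/s.
E = 5.068×10^-18 J
5.068×10^-18 J × (1 eV / 1.602×10^-19 J) = 31.63 eV

31.6 eV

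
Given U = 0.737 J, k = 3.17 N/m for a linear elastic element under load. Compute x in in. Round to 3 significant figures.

Rearranging U = ½k·x² for x: x = √(2U/k).
U = 0.737 J; k = 3.17 N/m.
x = 0.6819 m
0.6819 m × (1 in / 0.02540 m) = 26.85 in

26.8 in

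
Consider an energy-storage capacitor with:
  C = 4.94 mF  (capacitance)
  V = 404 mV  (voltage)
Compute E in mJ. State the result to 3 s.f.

E is given directly by: E = ½CV².
C = 4.94 mF = 0.004940 F; V = 404 mV = 0.4040 V.
E = 4.031×10^-4 J
4.031×10^-4 J × (1 mJ / 0.001000 J) = 0.4031 mJ

0.403 mJ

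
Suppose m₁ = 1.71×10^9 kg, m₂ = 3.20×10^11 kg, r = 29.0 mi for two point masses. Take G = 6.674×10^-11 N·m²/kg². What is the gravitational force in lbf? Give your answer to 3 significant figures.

Directly: F = Gm₁m₂/r².
m₁ = 1.71×10^9 kg; m₂ = 3.20×10^11 kg; r = 29.0 mi = 46671 m; G = 6.674×10^-11 N·m²/kg².
F = 16.77 N
16.77 N × (1 lbf / 4.448 N) = 3.769 lbf

3.77 lbf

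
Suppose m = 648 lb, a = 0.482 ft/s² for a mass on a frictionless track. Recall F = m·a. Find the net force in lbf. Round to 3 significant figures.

Directly: F = m·a.
m = 648 lb = 293.9 kg; a = 0.482 ft/s² = 0.1469 m/s².
F = 43.18 N
43.18 N × (1 lbf / 4.448 N) = 9.708 lbf

9.71 lbf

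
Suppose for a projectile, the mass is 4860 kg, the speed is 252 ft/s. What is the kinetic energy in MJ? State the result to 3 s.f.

14.3 MJ

Directly: KE = ½mv².
m = 4860 kg; v = 252 ft/s = 76.81 m/s.
KE = 1.434×10^7 J  (the unit combination reduces to kg·m²/s² = J)
1.434×10^7 J × (1 MJ / 1.000×10^6 J) = 14.34 MJ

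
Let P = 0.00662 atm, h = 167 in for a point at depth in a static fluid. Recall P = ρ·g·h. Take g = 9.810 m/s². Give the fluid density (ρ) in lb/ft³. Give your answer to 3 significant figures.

1.01 lb/ft³

Rearranging P = ρ·g·h for ρ: ρ = P/(g·h).
P = 0.00662 atm = 670.8 Pa; h = 167 in = 4.242 m; g = 9.810 m/s².
ρ = 16.12 kg/m³
16.12 kg/m³ × (1 lb/ft³ / 16.02 kg/m³) = 1.006 lb/ft³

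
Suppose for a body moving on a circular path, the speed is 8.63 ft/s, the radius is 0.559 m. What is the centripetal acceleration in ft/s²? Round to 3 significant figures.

Directly: a = v²/r.
v = 8.63 ft/s = 2.630 m/s; r = 0.559 m.
a = 12.38 m/s²
12.38 m/s² × (1 ft/s² / 0.3048 m/s²) = 40.61 ft/s²

40.6 ft/s²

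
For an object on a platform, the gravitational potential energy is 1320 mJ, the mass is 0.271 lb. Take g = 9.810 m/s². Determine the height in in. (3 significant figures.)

Rearranging PE = m·g·h for h: h = PE/(m·g).
PE = 1320 mJ = 1.320 J; m = 0.271 lb = 0.1229 kg; g = 9.810 m/s².
h = 1.095 m
1.095 m × (1 in / 0.02540 m) = 43.10 in

43.1 in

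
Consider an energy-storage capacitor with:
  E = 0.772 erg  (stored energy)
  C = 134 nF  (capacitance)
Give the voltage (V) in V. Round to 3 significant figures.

1.07 V

Rearranging E = ½C·V² for V: V = √(2E/C).
E = 0.772 erg = 7.720×10^-8 J; C = 134 nF = 1.340×10^-7 F.
V = 1.073 V  (the unit combination reduces to kg·m²/(A·s³) = V)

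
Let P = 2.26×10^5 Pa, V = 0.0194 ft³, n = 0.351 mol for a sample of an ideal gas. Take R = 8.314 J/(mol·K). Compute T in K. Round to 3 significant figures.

From the ideal-gas law: T = PV/(nR).
P = 2.26×10^5 Pa; V = 0.0194 ft³ = 5.493×10^-4 m³; n = 0.351 mol; R = 8.314 J/(mol·K).
T = 42.54 K

42.5 K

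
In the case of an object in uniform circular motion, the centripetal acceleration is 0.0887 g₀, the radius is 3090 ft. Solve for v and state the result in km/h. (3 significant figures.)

103 km/h

Solving a = v²/r for v: v = √(a·r).
a = 0.0887 g₀ = 0.8698 m/s²; r = 3090 ft = 941.8 m.
v = 28.62 m/s
28.62 m/s × (1 km/h / 0.2778 m/s) = 103.0 km/h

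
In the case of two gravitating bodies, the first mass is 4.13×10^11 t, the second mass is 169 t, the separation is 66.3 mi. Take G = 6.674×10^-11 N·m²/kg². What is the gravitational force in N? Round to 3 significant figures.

0.409 N

From Newton's law of gravitation: F = Gm₁m₂/r².
m₁ = 4.13×10^11 t = 4.130×10^14 kg; m₂ = 169 t = 1.690×10^5 kg; r = 66.3 mi = 1.067×10^5 m; G = 6.674×10^-11 N·m²/kg².
F = 0.4092 N  (the unit combination reduces to kg·m/s² = N)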